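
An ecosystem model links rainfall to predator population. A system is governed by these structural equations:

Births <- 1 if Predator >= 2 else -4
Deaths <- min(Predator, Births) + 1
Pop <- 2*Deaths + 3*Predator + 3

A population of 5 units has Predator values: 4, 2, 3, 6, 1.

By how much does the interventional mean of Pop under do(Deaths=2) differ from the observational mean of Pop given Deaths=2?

Under do(Deaths=2), Deaths's equation is replaced by Deaths=2 for every unit. Per-unit Pop: 19, 13, 16, 25, 10. Mean = 16.6.
Observing Deaths=2 restricts to units where Deaths's equation naturally yields 2: Predator ∈ {4, 2, 3, 6}. In that subpopulation Pop = 19, 13, 16, 25, mean 18.25.
Difference = 16.6 − 18.25 = -1.65.

-1.65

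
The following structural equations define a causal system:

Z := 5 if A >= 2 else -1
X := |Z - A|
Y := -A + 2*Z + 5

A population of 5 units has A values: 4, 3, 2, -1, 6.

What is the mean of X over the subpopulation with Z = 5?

1.75

Observing Z=5 restricts to units where Z's equation naturally yields 5: A ∈ {4, 3, 2, 6}. In that subpopulation X = 1, 2, 3, 1, mean 1.75.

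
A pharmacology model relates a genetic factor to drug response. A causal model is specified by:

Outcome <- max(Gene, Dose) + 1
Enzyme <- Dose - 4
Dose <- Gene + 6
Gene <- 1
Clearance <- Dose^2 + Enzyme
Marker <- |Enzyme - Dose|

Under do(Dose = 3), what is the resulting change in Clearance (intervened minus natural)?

-44

do(Dose=3) replaces the equation Dose <- Gene + 6 with the constant Dose = 3.
Enzyme = Dose - 4  [with Dose=3]  = -1
Clearance = Dose^2 + Enzyme  [with Dose=3, Enzyme=-1]  = 8
Without intervention: Dose = Gene + 6  [with Gene=1]  = 7; Enzyme = Dose - 4  [with Dose=7]  = 3; Clearance = Dose^2 + Enzyme  [with Dose=7, Enzyme=3]  = 52.
Change = 8 − 52 = -44.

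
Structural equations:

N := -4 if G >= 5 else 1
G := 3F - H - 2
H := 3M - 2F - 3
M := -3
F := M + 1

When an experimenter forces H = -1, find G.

-7

The intervention breaks the incoming arrows to H: H := 3M - 2F - 3 no longer applies, and H = -1.
F = M + 1  [with M=-3]  = -2
G = 3F - H - 2  [with F=-2, H=-1]  = -7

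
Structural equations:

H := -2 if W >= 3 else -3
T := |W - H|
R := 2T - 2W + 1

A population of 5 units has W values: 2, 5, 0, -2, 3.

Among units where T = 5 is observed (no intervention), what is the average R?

6

Observing T=5 restricts to units where T's equation naturally yields 5: W ∈ {2, 3}. In that subpopulation R = 7, 5, mean 6.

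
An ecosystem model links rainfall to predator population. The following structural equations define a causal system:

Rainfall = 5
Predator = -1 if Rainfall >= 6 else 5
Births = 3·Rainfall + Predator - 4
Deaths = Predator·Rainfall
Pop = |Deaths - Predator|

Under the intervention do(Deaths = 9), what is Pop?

4

Intervening sets Deaths = 9 and removes its equation (Deaths = Predator·Rainfall).
Predator = -1 if Rainfall >= 6 else 5  [with Rainfall=5]  = 5
Pop = |Deaths - Predator|  [with Deaths=9, Predator=5]  = 4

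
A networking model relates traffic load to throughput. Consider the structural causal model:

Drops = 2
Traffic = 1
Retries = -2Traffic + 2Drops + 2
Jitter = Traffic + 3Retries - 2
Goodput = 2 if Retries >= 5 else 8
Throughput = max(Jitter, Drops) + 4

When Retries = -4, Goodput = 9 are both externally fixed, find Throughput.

6

The joint intervention fixes Retries = -4, Goodput = 9, removing each variable's own equation.
Jitter = Traffic + 3Retries - 2  [with Traffic=1, Retries=-4]  = -13
Throughput = max(Jitter, Drops) + 4  [with Jitter=-13, Drops=2]  = 6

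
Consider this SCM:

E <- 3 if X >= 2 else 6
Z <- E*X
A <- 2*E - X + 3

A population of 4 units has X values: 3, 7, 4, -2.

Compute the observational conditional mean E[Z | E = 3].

14

E[Z|E=3] averages over only the 3 units with E=3 (X = 3, 7, 4): Z = 9, 21, 12, mean 14.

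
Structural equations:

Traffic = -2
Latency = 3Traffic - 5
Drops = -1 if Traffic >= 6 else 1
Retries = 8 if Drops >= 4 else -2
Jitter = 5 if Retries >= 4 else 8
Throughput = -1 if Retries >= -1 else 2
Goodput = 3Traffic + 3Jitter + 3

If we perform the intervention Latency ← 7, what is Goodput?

Under do(Latency=7), the mechanism Latency = 3Traffic - 5 is discarded; Latency is fixed at 7.
No directed path runs from Latency to Goodput, so Goodput keeps its natural value.
Drops = -1 if Traffic >= 6 else 1  [with Traffic=-2]  = 1
Retries = 8 if Drops >= 4 else -2  [with Drops=1]  = -2
Jitter = 5 if Retries >= 4 else 8  [with Retries=-2]  = 8
Goodput = 3Traffic + 3Jitter + 3  [with Traffic=-2, Jitter=8]  = 21

21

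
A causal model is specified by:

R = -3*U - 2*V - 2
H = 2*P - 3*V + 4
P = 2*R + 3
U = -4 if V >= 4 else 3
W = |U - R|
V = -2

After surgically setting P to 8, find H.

26

The intervention breaks the incoming arrows to P: P = 2*R + 3 no longer applies, and P = 8.
H = 2*P - 3*V + 4  [with P=8, V=-2]  = 26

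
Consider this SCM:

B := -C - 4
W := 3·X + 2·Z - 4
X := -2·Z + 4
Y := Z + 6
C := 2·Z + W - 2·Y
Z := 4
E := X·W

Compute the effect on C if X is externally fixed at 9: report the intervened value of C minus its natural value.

Under do(X=9), the mechanism X := -2·Z + 4 is discarded; X is fixed at 9.
W = 3·X + 2·Z - 4  [with X=9, Z=4]  = 31
Y = Z + 6  [with Z=4]  = 10
C = 2·Z + W - 2·Y  [with Z=4, W=31, Y=10]  = 19
Without intervention: X = -2·Z + 4  [with Z=4]  = -4; W = 3·X + 2·Z - 4  [with X=-4, Z=4]  = -8; Y = Z + 6  [with Z=4]  = 10; C = 2·Z + W - 2·Y  [with Z=4, W=-8, Y=10]  = -20.
Change = 19 − (-20) = 39.

39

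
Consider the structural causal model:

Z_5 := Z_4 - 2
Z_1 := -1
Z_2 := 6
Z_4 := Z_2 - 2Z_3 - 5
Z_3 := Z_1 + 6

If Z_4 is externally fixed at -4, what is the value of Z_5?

-6

Intervening sets Z_4 = -4 and removes its equation (Z_4 := Z_2 - 2Z_3 - 5).
Z_5 = Z_4 - 2  [with Z_4=-4]  = -6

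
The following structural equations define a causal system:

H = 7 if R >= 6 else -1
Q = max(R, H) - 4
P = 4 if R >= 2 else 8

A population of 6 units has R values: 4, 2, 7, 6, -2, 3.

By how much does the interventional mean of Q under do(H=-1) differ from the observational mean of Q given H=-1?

1.5

Under do(H=-1), H's equation is replaced by H=-1 for every unit. Per-unit Q: 0, -2, 3, 2, -5, -1. Mean = -0.5.
E[Q|H=-1] averages over only the 4 units with H=-1 (R = 4, 2, -2, 3): Q = 0, -2, -5, -1, mean -2.
Difference = -0.5 − (-2) = 1.5.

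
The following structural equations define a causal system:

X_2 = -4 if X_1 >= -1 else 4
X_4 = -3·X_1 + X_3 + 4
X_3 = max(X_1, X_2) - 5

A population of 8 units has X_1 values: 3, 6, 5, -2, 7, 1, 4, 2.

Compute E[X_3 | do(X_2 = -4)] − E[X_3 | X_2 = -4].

-0.75

Every unit gets X_2=-4 under the intervention. X_3 values become -2, 1, 0, -7, 2, -4, -1, -3; E[X_3|do(X_2=-4)] = -1.75.
Conditioning on X_2=-4 selects the 7 unit(s) with X_1 ∈ {3, 6, 5, 7, 1, 4, 2}. Their X_3 values: -2, 1, 0, 2, -4, -1, -3. Mean = -1.
Difference = -1.75 − (-1) = -0.75.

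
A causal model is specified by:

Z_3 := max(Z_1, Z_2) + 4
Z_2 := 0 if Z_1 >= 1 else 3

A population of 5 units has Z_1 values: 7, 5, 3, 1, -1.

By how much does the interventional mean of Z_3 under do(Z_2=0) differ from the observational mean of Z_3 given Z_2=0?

do(Z_2=0) breaks Z_2's dependence on Z_1. With Z_2=0 fixed, Z_3 across the units is 11, 9, 7, 5, 4, mean 7.2.
Conditioning on Z_2=0 selects the 4 unit(s) with Z_1 ∈ {7, 5, 3, 1}. Their Z_3 values: 11, 9, 7, 5. Mean = 8.
Difference = 7.2 − 8 = -0.8.

-0.8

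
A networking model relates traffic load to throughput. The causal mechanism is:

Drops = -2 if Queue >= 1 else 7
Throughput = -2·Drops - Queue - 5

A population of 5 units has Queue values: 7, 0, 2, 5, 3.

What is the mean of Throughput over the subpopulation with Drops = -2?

-5.25

Observing Drops=-2 restricts to units where Drops's equation naturally yields -2: Queue ∈ {7, 2, 5, 3}. In that subpopulation Throughput = -8, -3, -6, -4, mean -5.25.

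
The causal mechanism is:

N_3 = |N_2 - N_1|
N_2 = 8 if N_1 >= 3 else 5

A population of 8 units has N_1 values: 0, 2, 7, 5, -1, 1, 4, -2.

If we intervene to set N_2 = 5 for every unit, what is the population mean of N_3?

Under do(N_2=5), N_2's equation is replaced by N_2=5 for every unit. Per-unit N_3: 5, 3, 2, 0, 6, 4, 1, 7. Mean = 3.5.

3.5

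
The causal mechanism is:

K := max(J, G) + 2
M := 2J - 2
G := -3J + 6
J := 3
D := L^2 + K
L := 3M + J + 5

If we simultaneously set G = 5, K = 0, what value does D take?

400

The joint intervention fixes G = 5, K = 0, removing each variable's own equation.
M = 2J - 2  [with J=3]  = 4
L = 3M + J + 5  [with M=4, J=3]  = 20
D = L^2 + K  [with L=20, K=0]  = 400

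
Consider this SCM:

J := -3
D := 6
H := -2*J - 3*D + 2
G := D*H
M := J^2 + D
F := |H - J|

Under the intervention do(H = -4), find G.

-24

The intervention breaks the incoming arrows to H: H := -2*J - 3*D + 2 no longer applies, and H = -4.
G = D*H  [with D=6, H=-4]  = -24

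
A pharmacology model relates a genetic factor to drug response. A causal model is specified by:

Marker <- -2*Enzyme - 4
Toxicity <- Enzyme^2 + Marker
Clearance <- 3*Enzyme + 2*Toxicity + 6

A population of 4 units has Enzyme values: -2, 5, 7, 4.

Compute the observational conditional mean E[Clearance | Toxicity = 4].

17

Conditioning on Toxicity=4 selects the 2 unit(s) with Enzyme ∈ {-2, 4}. Their Clearance values: 8, 26. Mean = 17.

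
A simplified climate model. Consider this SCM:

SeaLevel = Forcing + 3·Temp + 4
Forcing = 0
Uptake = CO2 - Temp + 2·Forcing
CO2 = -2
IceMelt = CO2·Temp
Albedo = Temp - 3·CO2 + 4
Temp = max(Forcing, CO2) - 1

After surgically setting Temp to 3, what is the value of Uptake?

The intervention breaks the incoming arrows to Temp: Temp = max(Forcing, CO2) - 1 no longer applies, and Temp = 3.
Uptake = CO2 - Temp + 2·Forcing  [with CO2=-2, Temp=3, Forcing=0]  = -5

-5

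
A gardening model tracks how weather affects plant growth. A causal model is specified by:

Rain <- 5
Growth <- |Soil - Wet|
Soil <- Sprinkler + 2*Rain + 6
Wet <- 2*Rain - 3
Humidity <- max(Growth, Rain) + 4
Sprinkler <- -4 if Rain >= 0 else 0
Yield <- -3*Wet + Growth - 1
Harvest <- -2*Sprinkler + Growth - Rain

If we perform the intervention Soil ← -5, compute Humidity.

16

The intervention breaks the incoming arrows to Soil: Soil <- Sprinkler + 2*Rain + 6 no longer applies, and Soil = -5.
Wet = 2*Rain - 3  [with Rain=5]  = 7
Growth = |Soil - Wet|  [with Soil=-5, Wet=7]  = 12
Humidity = max(Growth, Rain) + 4  [with Growth=12, Rain=5]  = 16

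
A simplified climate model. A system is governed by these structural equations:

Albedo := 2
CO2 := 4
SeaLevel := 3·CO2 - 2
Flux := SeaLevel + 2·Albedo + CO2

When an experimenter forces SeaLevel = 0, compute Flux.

The intervention breaks the incoming arrows to SeaLevel: SeaLevel := 3·CO2 - 2 no longer applies, and SeaLevel = 0.
Flux = SeaLevel + 2·Albedo + CO2  [with SeaLevel=0, Albedo=2, CO2=4]  = 8

8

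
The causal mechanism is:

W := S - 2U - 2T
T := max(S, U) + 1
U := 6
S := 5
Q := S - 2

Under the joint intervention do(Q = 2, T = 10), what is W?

-27

The joint intervention fixes Q = 2, T = 10, removing each variable's own equation.
W = S - 2U - 2T  [with S=5, U=6, T=10]  = -27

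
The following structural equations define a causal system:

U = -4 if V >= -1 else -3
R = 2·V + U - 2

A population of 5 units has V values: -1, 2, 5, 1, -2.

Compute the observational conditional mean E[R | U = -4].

Observing U=-4 restricts to units where U's equation naturally yields -4: V ∈ {-1, 2, 5, 1}. In that subpopulation R = -8, -2, 4, -4, mean -2.5.

-2.5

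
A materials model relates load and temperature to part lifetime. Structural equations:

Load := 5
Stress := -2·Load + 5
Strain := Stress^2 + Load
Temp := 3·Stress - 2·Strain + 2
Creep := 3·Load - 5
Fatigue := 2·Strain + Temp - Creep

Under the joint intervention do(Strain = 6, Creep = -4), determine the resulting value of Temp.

The joint intervention fixes Strain = 6, Creep = -4, removing each variable's own equation.
Stress = -2·Load + 5  [with Load=5]  = -5
Temp = 3·Stress - 2·Strain + 2  [with Stress=-5, Strain=6]  = -25

-25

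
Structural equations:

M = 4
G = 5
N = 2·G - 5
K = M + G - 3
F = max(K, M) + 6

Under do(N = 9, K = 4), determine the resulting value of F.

10

Setting N = 9, K = 4 by intervention discards those variables' equations.
F = max(K, M) + 6  [with K=4, M=4]  = 10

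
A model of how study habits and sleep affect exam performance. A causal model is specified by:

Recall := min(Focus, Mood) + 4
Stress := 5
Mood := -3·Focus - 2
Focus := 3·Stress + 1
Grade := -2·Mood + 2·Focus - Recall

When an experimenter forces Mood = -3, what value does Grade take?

37

do(Mood=-3) replaces the equation Mood := -3·Focus - 2 with the constant Mood = -3.
Focus = 3·Stress + 1  [with Stress=5]  = 16
Recall = min(Focus, Mood) + 4  [with Focus=16, Mood=-3]  = 1
Grade = -2·Mood + 2·Focus - Recall  [with Mood=-3, Focus=16, Recall=1]  = 37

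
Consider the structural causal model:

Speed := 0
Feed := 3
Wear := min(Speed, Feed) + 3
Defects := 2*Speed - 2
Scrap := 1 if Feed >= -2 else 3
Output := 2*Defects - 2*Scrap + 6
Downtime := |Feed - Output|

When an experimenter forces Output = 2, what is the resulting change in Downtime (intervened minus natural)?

-2

Intervening sets Output = 2 and removes its equation (Output := 2*Defects - 2*Scrap + 6).
Downtime = |Feed - Output|  [with Feed=3, Output=2]  = 1
Without intervention: Defects = 2*Speed - 2  [with Speed=0]  = -2; Scrap = 1 if Feed >= -2 else 3  [with Feed=3]  = 1; Output = 2*Defects - 2*Scrap + 6  [with Defects=-2, Scrap=1]  = 0; Downtime = |Feed - Output|  [with Feed=3, Output=0]  = 3.
Change = 1 − 3 = -2.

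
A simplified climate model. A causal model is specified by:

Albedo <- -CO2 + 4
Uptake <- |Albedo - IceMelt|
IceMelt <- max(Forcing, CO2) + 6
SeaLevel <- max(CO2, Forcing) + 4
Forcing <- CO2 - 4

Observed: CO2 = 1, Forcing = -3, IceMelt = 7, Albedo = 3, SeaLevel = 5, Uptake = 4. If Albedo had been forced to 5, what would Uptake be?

2

Under do(Albedo=5), the mechanism Albedo <- -CO2 + 4 is discarded; Albedo is fixed at 5.
Forcing = CO2 - 4  [with CO2=1]  = -3
IceMelt = max(Forcing, CO2) + 6  [with Forcing=-3, CO2=1]  = 7
Uptake = |Albedo - IceMelt|  [with Albedo=5, IceMelt=7]  = 2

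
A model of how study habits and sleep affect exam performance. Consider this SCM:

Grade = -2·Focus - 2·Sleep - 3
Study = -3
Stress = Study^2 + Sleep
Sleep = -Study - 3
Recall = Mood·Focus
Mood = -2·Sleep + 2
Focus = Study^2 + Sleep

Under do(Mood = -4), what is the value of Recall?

-36

The intervention breaks the incoming arrows to Mood: Mood = -2·Sleep + 2 no longer applies, and Mood = -4.
Sleep = -Study - 3  [with Study=-3]  = 0
Focus = Study^2 + Sleep  [with Study=-3, Sleep=0]  = 9
Recall = Mood·Focus  [with Mood=-4, Focus=9]  = -36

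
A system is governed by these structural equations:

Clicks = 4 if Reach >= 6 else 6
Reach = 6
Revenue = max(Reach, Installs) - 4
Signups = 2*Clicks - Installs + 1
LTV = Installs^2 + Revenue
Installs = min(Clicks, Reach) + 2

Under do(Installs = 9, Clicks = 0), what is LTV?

Setting Installs = 9, Clicks = 0 by intervention discards those variables' equations.
Revenue = max(Reach, Installs) - 4  [with Reach=6, Installs=9]  = 5
LTV = Installs^2 + Revenue  [with Installs=9, Revenue=5]  = 86

86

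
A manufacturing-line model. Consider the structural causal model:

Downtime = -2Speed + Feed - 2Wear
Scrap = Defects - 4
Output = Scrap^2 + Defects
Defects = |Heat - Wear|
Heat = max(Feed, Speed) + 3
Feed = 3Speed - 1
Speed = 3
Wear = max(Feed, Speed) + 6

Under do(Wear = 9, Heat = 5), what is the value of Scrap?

The joint intervention fixes Wear = 9, Heat = 5, removing each variable's own equation.
Defects = |Heat - Wear|  [with Heat=5, Wear=9]  = 4
Scrap = Defects - 4  [with Defects=4]  = 0

0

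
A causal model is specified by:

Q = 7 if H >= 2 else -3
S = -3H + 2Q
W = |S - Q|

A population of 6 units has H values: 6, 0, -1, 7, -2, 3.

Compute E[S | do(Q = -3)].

-12.5

Every unit gets Q=-3 under the intervention. S values become -24, -6, -3, -27, 0, -15; E[S|do(Q=-3)] = -12.5.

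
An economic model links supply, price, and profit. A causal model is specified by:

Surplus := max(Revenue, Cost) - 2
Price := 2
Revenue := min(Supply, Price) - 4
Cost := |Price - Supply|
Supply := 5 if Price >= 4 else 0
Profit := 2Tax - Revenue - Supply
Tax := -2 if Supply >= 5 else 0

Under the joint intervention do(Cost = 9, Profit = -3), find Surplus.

7

Under do(Cost = 9, Profit = -3), each intervened variable's structural equation is replaced by its fixed value.
Supply = 5 if Price >= 4 else 0  [with Price=2]  = 0
Revenue = min(Supply, Price) - 4  [with Supply=0, Price=2]  = -4
Surplus = max(Revenue, Cost) - 2  [with Revenue=-4, Cost=9]  = 7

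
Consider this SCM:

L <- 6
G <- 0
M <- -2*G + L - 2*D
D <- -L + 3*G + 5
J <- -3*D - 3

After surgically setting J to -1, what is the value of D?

-1

do(J=-1) replaces the equation J <- -3*D - 3 with the constant J = -1.
D is not downstream of the intervention, so its value is determined by the original equations.
D = -L + 3*G + 5  [with L=6, G=0]  = -1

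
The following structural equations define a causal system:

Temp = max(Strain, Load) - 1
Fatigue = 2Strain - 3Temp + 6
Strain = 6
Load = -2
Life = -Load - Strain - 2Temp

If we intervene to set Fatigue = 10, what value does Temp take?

5

Under do(Fatigue=10), the mechanism Fatigue = 2Strain - 3Temp + 6 is discarded; Fatigue is fixed at 10.
Since Temp is not a descendant of the intervened variable, it is unaffected.
Temp = max(Strain, Load) - 1  [with Strain=6, Load=-2]  = 5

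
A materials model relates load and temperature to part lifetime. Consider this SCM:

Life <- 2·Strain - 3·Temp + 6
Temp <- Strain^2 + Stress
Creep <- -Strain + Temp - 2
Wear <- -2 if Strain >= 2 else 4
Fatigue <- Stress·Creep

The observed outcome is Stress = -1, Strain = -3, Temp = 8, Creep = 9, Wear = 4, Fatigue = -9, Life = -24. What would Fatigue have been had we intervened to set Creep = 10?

Under do(Creep=10), the mechanism Creep <- -Strain + Temp - 2 is discarded; Creep is fixed at 10.
Fatigue = Stress·Creep  [with Stress=-1, Creep=10]  = -10

-10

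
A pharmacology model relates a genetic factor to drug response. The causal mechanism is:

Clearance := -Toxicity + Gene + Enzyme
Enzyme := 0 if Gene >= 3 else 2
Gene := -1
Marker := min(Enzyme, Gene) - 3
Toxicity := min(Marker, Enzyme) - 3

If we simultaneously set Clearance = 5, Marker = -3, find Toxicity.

Under do(Clearance = 5, Marker = -3), each intervened variable's structural equation is replaced by its fixed value.
Enzyme = 0 if Gene >= 3 else 2  [with Gene=-1]  = 2
Toxicity = min(Marker, Enzyme) - 3  [with Marker=-3, Enzyme=2]  = -6

-6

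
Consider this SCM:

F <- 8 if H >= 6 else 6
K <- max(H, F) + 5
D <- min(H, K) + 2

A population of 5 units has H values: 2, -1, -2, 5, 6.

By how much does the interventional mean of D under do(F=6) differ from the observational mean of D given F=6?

The intervention sets F=6 in all 5 units regardless of H. Recomputing D per unit gives 4, 1, 0, 7, 8; average 4.
Conditioning on F=6 selects the 4 unit(s) with H ∈ {2, -1, -2, 5}. Their D values: 4, 1, 0, 7. Mean = 3.
Difference = 4 − 3 = 1.

1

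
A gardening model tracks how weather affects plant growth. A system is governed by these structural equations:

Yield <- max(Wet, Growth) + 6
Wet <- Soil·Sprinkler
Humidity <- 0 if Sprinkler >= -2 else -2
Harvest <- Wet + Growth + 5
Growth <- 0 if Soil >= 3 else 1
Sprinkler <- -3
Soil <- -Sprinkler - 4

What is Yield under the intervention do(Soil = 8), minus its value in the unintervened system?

Under do(Soil=8), the mechanism Soil <- -Sprinkler - 4 is discarded; Soil is fixed at 8.
Wet = Soil·Sprinkler  [with Soil=8, Sprinkler=-3]  = -24
Growth = 0 if Soil >= 3 else 1  [with Soil=8]  = 0
Yield = max(Wet, Growth) + 6  [with Wet=-24, Growth=0]  = 6
Without intervention: Soil = -Sprinkler - 4  [with Sprinkler=-3]  = -1; Wet = Soil·Sprinkler  [with Soil=-1, Sprinkler=-3]  = 3; Growth = 0 if Soil >= 3 else 1  [with Soil=-1]  = 1; Yield = max(Wet, Growth) + 6  [with Wet=3, Growth=1]  = 9.
Change = 6 − 9 = -3.

-3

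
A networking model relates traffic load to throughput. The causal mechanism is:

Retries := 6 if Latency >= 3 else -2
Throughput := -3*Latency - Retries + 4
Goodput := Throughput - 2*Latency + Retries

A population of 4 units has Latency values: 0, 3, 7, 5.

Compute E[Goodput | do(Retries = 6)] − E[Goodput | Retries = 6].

6.25

Under do(Retries=6), Retries's equation is replaced by Retries=6 for every unit. Per-unit Goodput: 4, -11, -31, -21. Mean = -14.75.
Observing Retries=6 restricts to units where Retries's equation naturally yields 6: Latency ∈ {3, 7, 5}. In that subpopulation Goodput = -11, -31, -21, mean -21.
Difference = -14.75 − (-21) = 6.25.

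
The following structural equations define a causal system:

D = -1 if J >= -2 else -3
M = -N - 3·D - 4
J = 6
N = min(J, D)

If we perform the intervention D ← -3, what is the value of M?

Under do(D=-3), the mechanism D = -1 if J >= -2 else -3 is discarded; D is fixed at -3.
N = min(J, D)  [with J=6, D=-3]  = -3
M = -N - 3·D - 4  [with N=-3, D=-3]  = 8

8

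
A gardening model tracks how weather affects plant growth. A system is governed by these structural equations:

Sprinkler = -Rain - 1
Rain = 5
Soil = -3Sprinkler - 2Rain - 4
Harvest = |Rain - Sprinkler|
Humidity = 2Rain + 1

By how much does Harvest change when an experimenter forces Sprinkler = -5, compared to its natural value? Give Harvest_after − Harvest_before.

do(Sprinkler=-5) replaces the equation Sprinkler = -Rain - 1 with the constant Sprinkler = -5.
Harvest = |Rain - Sprinkler|  [with Rain=5, Sprinkler=-5]  = 10
Without intervention: Sprinkler = -Rain - 1  [with Rain=5]  = -6; Harvest = |Rain - Sprinkler|  [with Rain=5, Sprinkler=-6]  = 11.
Change = 10 − 11 = -1.

-1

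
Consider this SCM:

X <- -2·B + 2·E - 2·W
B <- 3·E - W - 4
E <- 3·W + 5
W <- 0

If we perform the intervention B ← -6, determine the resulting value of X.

22

The intervention breaks the incoming arrows to B: B <- 3·E - W - 4 no longer applies, and B = -6.
E = 3·W + 5  [with W=0]  = 5
X = -2·B + 2·E - 2·W  [with B=-6, E=5, W=0]  = 22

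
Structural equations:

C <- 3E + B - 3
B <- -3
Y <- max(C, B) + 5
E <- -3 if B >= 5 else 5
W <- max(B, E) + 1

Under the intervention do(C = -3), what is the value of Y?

2

do(C=-3) replaces the equation C <- 3E + B - 3 with the constant C = -3.
Y = max(C, B) + 5  [with C=-3, B=-3]  = 2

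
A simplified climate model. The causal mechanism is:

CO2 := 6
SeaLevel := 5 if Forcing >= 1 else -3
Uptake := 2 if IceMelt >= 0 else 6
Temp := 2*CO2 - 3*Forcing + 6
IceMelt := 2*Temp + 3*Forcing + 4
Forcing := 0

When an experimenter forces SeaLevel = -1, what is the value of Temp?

do(SeaLevel=-1) replaces the equation SeaLevel := 5 if Forcing >= 1 else -3 with the constant SeaLevel = -1.
Temp is not downstream of the intervention, so its value is determined by the original equations.
Temp = 2*CO2 - 3*Forcing + 6  [with CO2=6, Forcing=0]  = 18

18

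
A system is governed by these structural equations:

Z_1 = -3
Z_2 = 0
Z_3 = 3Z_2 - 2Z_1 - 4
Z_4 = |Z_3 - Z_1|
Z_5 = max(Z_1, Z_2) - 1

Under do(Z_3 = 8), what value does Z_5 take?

do(Z_3=8) replaces the equation Z_3 = 3Z_2 - 2Z_1 - 4 with the constant Z_3 = 8.
Z_5 is not downstream of the intervention, so its value is determined by the original equations.
Z_5 = max(Z_1, Z_2) - 1  [with Z_1=-3, Z_2=0]  = -1

-1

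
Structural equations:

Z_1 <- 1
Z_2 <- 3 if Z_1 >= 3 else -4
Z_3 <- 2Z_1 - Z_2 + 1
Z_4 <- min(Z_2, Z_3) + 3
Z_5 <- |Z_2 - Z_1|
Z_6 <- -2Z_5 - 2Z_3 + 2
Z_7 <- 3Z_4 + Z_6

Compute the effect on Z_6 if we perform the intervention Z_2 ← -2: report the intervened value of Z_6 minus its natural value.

8

Under do(Z_2=-2), the mechanism Z_2 <- 3 if Z_1 >= 3 else -4 is discarded; Z_2 is fixed at -2.
Z_3 = 2Z_1 - Z_2 + 1  [with Z_1=1, Z_2=-2]  = 5
Z_5 = |Z_2 - Z_1|  [with Z_2=-2, Z_1=1]  = 3
Z_6 = -2Z_5 - 2Z_3 + 2  [with Z_5=3, Z_3=5]  = -14
Without intervention: Z_2 = 3 if Z_1 >= 3 else -4  [with Z_1=1]  = -4; Z_3 = 2Z_1 - Z_2 + 1  [with Z_1=1, Z_2=-4]  = 7; Z_5 = |Z_2 - Z_1|  [with Z_2=-4, Z_1=1]  = 5; Z_6 = -2Z_5 - 2Z_3 + 2  [with Z_5=5, Z_3=7]  = -22.
Change = -14 − (-22) = 8.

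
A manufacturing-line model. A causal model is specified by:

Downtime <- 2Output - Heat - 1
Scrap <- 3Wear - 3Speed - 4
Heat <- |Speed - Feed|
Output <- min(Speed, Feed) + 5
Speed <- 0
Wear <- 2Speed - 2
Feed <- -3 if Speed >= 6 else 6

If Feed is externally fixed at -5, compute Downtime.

Under do(Feed=-5), the mechanism Feed <- -3 if Speed >= 6 else 6 is discarded; Feed is fixed at -5.
Heat = |Speed - Feed|  [with Speed=0, Feed=-5]  = 5
Output = min(Speed, Feed) + 5  [with Speed=0, Feed=-5]  = 0
Downtime = 2Output - Heat - 1  [with Output=0, Heat=5]  = -6

-6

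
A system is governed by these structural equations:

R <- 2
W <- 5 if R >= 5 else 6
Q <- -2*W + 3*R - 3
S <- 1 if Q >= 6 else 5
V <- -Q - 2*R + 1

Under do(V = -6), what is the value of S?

5

The intervention breaks the incoming arrows to V: V <- -Q - 2*R + 1 no longer applies, and V = -6.
Since S is not a descendant of the intervened variable, it is unaffected.
W = 5 if R >= 5 else 6  [with R=2]  = 6
Q = -2*W + 3*R - 3  [with W=6, R=2]  = -9
S = 1 if Q >= 6 else 5  [with Q=-9]  = 5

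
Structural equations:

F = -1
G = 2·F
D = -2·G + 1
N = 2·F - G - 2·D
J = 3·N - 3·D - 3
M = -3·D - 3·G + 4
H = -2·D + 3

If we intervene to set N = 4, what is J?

-6

Intervening sets N = 4 and removes its equation (N = 2·F - G - 2·D).
G = 2·F  [with F=-1]  = -2
D = -2·G + 1  [with G=-2]  = 5
J = 3·N - 3·D - 3  [with N=4, D=5]  = -6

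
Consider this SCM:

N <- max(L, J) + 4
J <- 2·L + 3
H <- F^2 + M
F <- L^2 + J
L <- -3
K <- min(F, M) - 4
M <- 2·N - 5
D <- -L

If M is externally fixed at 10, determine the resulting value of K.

2

do(M=10) replaces the equation M <- 2·N - 5 with the constant M = 10.
J = 2·L + 3  [with L=-3]  = -3
F = L^2 + J  [with L=-3, J=-3]  = 6
K = min(F, M) - 4  [with F=6, M=10]  = 2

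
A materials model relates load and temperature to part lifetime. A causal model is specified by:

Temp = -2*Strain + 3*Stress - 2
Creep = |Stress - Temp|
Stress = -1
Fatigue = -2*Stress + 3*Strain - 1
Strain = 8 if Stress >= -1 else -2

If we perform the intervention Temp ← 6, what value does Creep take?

7

The intervention breaks the incoming arrows to Temp: Temp = -2*Strain + 3*Stress - 2 no longer applies, and Temp = 6.
Creep = |Stress - Temp|  [with Stress=-1, Temp=6]  = 7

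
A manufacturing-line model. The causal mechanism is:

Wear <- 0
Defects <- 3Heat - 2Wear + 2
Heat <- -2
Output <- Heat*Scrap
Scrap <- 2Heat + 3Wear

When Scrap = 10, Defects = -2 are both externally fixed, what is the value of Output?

The joint intervention fixes Scrap = 10, Defects = -2, removing each variable's own equation.
Output = Heat*Scrap  [with Heat=-2, Scrap=10]  = -20

-20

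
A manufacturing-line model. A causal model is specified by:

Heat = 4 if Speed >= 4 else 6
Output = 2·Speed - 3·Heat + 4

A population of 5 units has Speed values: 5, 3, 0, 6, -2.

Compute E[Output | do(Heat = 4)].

-3.2

Every unit gets Heat=4 under the intervention. Output values become 2, -2, -8, 4, -12; E[Output|do(Heat=4)] = -3.2.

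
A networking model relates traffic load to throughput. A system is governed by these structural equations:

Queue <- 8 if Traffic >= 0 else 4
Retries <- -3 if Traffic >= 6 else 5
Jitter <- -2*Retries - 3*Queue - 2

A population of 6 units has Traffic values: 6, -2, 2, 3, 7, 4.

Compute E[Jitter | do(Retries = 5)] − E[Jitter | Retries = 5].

-1

do(Retries=5) breaks Retries's dependence on Traffic. With Retries=5 fixed, Jitter across the units is -36, -24, -36, -36, -36, -36, mean -34.
Conditioning on Retries=5 selects the 4 unit(s) with Traffic ∈ {-2, 2, 3, 4}. Their Jitter values: -24, -36, -36, -36. Mean = -33.
Difference = -34 − (-33) = -1.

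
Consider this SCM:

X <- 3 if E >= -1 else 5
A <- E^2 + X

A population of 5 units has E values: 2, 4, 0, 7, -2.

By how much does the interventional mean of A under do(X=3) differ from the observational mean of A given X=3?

-2.65

Under do(X=3), X's equation is replaced by X=3 for every unit. Per-unit A: 7, 19, 3, 52, 7. Mean = 17.6.
E[A|X=3] averages over only the 4 units with X=3 (E = 2, 4, 0, 7): A = 7, 19, 3, 52, mean 20.25.
Difference = 17.6 − 20.25 = -2.65.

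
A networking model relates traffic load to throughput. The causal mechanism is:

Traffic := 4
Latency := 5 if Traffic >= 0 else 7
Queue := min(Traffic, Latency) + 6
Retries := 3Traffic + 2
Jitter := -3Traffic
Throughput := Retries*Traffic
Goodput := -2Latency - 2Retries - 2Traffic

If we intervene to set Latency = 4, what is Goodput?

Under do(Latency=4), the mechanism Latency := 5 if Traffic >= 0 else 7 is discarded; Latency is fixed at 4.
Retries = 3Traffic + 2  [with Traffic=4]  = 14
Goodput = -2Latency - 2Retries - 2Traffic  [with Latency=4, Retries=14, Traffic=4]  = -44

-44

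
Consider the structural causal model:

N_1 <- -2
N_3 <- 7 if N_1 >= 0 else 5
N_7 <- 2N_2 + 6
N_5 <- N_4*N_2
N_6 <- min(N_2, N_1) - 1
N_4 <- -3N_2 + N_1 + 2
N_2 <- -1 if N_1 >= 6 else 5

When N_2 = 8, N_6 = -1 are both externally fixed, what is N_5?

-192

Setting N_2 = 8, N_6 = -1 by intervention discards those variables' equations.
N_4 = -3N_2 + N_1 + 2  [with N_2=8, N_1=-2]  = -24
N_5 = N_4*N_2  [with N_4=-24, N_2=8]  = -192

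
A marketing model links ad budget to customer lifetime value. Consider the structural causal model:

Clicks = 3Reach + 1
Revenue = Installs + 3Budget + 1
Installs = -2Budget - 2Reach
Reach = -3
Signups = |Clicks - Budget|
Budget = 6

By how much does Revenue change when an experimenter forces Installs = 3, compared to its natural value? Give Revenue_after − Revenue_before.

Under do(Installs=3), the mechanism Installs = -2Budget - 2Reach is discarded; Installs is fixed at 3.
Revenue = Installs + 3Budget + 1  [with Installs=3, Budget=6]  = 22
Without intervention: Installs = -2Budget - 2Reach  [with Budget=6, Reach=-3]  = -6; Revenue = Installs + 3Budget + 1  [with Installs=-6, Budget=6]  = 13.
Change = 22 − 13 = 9.

9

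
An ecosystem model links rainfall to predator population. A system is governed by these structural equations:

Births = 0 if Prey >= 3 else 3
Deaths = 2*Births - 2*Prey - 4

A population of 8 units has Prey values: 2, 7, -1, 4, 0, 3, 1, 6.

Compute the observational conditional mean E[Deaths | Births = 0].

Conditioning on Births=0 selects the 4 unit(s) with Prey ∈ {7, 4, 3, 6}. Their Deaths values: -18, -12, -10, -16. Mean = -14.

-14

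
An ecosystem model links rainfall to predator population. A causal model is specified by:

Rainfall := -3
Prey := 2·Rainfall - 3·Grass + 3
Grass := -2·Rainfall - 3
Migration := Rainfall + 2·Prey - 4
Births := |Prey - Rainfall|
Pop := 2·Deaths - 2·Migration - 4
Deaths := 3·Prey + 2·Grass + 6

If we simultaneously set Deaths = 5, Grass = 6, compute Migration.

-49

The joint intervention fixes Deaths = 5, Grass = 6, removing each variable's own equation.
Prey = 2·Rainfall - 3·Grass + 3  [with Rainfall=-3, Grass=6]  = -21
Migration = Rainfall + 2·Prey - 4  [with Rainfall=-3, Prey=-21]  = -49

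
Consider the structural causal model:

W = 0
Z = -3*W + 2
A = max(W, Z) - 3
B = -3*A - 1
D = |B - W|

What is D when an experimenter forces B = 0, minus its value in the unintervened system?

-2

Intervening sets B = 0 and removes its equation (B = -3*A - 1).
D = |B - W|  [with B=0, W=0]  = 0
Without intervention: Z = -3*W + 2  [with W=0]  = 2; A = max(W, Z) - 3  [with W=0, Z=2]  = -1; B = -3*A - 1  [with A=-1]  = 2; D = |B - W|  [with B=2, W=0]  = 2.
Change = 0 − 2 = -2.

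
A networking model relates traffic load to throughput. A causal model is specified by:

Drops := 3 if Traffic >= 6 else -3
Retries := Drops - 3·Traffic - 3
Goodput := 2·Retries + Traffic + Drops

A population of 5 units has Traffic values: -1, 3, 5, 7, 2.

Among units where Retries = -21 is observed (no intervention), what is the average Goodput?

-36

E[Goodput|Retries=-21] averages over only the 2 units with Retries=-21 (Traffic = 5, 7): Goodput = -40, -32, mean -36.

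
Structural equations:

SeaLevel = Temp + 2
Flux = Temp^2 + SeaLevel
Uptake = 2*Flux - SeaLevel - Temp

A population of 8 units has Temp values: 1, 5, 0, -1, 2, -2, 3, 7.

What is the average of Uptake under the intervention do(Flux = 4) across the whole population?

2.25

Every unit gets Flux=4 under the intervention. Uptake values become 4, -4, 6, 8, 2, 10, 0, -8; E[Uptake|do(Flux=4)] = 2.25.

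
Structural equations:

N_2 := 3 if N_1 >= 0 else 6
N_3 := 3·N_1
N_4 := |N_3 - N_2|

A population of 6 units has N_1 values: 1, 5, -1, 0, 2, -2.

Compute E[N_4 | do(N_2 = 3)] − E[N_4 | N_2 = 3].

Every unit gets N_2=3 under the intervention. N_4 values become 0, 12, 6, 3, 3, 9; E[N_4|do(N_2=3)] = 5.5.
E[N_4|N_2=3] averages over only the 4 units with N_2=3 (N_1 = 1, 5, 0, 2): N_4 = 0, 12, 3, 3, mean 4.5.
Difference = 5.5 − 4.5 = 1.

1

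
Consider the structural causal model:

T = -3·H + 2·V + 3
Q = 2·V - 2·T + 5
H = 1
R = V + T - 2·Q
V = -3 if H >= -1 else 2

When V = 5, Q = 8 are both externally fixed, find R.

Setting V = 5, Q = 8 by intervention discards those variables' equations.
T = -3·H + 2·V + 3  [with H=1, V=5]  = 10
R = V + T - 2·Q  [with V=5, T=10, Q=8]  = -1

-1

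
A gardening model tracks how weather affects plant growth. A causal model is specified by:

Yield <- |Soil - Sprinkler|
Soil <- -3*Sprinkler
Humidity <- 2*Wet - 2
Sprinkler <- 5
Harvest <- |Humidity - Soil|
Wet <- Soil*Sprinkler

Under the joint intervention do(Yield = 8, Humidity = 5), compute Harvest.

Setting Yield = 8, Humidity = 5 by intervention discards those variables' equations.
Soil = -3*Sprinkler  [with Sprinkler=5]  = -15
Harvest = |Humidity - Soil|  [with Humidity=5, Soil=-15]  = 20

20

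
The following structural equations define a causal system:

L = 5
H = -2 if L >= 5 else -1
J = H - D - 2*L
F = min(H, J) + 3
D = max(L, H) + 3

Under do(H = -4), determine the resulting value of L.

5

Under do(H=-4), the mechanism H = -2 if L >= 5 else -1 is discarded; H is fixed at -4.
L is not downstream of the intervention, so its value is determined by the original equations.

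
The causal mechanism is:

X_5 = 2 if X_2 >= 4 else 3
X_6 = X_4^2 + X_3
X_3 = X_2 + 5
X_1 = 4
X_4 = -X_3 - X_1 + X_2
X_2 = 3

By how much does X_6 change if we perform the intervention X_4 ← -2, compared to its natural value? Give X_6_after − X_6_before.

Under do(X_4=-2), the mechanism X_4 = -X_3 - X_1 + X_2 is discarded; X_4 is fixed at -2.
X_3 = X_2 + 5  [with X_2=3]  = 8
X_6 = X_4^2 + X_3  [with X_4=-2, X_3=8]  = 12
Without intervention: X_3 = X_2 + 5  [with X_2=3]  = 8; X_4 = -X_3 - X_1 + X_2  [with X_3=8, X_1=4, X_2=3]  = -9; X_6 = X_4^2 + X_3  [with X_4=-9, X_3=8]  = 89.
Change = 12 − 89 = -77.

-77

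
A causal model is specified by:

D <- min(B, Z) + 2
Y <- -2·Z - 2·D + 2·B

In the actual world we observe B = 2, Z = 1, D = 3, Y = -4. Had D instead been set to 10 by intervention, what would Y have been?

-18

The intervention breaks the incoming arrows to D: D <- min(B, Z) + 2 no longer applies, and D = 10.
Y = -2·Z - 2·D + 2·B  [with Z=1, D=10, B=2]  = -18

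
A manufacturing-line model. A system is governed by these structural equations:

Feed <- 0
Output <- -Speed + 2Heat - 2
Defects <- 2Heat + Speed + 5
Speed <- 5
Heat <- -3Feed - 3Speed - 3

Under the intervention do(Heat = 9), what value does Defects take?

The intervention breaks the incoming arrows to Heat: Heat <- -3Feed - 3Speed - 3 no longer applies, and Heat = 9.
Defects = 2Heat + Speed + 5  [with Heat=9, Speed=5]  = 28

28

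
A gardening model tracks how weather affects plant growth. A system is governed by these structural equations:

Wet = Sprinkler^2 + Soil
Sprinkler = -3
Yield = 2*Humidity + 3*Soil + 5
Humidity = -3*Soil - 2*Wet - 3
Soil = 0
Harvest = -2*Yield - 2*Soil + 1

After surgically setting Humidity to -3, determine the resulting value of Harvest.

Under do(Humidity=-3), the mechanism Humidity = -3*Soil - 2*Wet - 3 is discarded; Humidity is fixed at -3.
Yield = 2*Humidity + 3*Soil + 5  [with Humidity=-3, Soil=0]  = -1
Harvest = -2*Yield - 2*Soil + 1  [with Yield=-1, Soil=0]  = 3

3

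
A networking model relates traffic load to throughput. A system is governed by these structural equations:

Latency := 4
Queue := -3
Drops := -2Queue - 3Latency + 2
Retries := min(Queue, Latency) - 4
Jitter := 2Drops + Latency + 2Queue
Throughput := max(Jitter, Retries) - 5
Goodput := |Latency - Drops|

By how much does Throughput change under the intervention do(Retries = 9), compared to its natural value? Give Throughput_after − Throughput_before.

Under do(Retries=9), the mechanism Retries := min(Queue, Latency) - 4 is discarded; Retries is fixed at 9.
Drops = -2Queue - 3Latency + 2  [with Queue=-3, Latency=4]  = -4
Jitter = 2Drops + Latency + 2Queue  [with Drops=-4, Latency=4, Queue=-3]  = -10
Throughput = max(Jitter, Retries) - 5  [with Jitter=-10, Retries=9]  = 4
Without intervention: Drops = -2Queue - 3Latency + 2  [with Queue=-3, Latency=4]  = -4; Retries = min(Queue, Latency) - 4  [with Queue=-3, Latency=4]  = -7; Jitter = 2Drops + Latency + 2Queue  [with Drops=-4, Latency=4, Queue=-3]  = -10; Throughput = max(Jitter, Retries) - 5  [with Jitter=-10, Retries=-7]  = -12.
Change = 4 − (-12) = 16.

16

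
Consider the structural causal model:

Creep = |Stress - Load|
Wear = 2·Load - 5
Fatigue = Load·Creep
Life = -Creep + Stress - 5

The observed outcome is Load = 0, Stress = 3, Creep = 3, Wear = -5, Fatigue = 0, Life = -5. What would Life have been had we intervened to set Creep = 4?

The intervention breaks the incoming arrows to Creep: Creep = |Stress - Load| no longer applies, and Creep = 4.
Life = -Creep + Stress - 5  [with Creep=4, Stress=3]  = -6

-6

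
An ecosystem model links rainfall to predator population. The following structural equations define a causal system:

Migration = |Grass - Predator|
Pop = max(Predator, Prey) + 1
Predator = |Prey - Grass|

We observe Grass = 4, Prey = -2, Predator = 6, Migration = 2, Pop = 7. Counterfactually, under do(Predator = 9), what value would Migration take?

5

The intervention breaks the incoming arrows to Predator: Predator = |Prey - Grass| no longer applies, and Predator = 9.
Migration = |Grass - Predator|  [with Grass=4, Predator=9]  = 5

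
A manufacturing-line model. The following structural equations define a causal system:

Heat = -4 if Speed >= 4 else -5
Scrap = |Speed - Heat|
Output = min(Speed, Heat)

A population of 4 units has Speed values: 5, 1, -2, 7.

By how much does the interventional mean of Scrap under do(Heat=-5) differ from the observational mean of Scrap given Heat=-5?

The intervention sets Heat=-5 in all 4 units regardless of Speed. Recomputing Scrap per unit gives 10, 6, 3, 12; average 7.75.
Observing Heat=-5 restricts to units where Heat's equation naturally yields -5: Speed ∈ {1, -2}. In that subpopulation Scrap = 6, 3, mean 4.5.
Difference = 7.75 − 4.5 = 3.25.

3.25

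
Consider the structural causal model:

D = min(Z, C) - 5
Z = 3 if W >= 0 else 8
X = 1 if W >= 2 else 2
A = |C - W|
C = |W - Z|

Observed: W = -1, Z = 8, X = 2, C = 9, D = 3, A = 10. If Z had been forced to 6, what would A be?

8

Under do(Z=6), the mechanism Z = 3 if W >= 0 else 8 is discarded; Z is fixed at 6.
C = |W - Z|  [with W=-1, Z=6]  = 7
A = |C - W|  [with C=7, W=-1]  = 8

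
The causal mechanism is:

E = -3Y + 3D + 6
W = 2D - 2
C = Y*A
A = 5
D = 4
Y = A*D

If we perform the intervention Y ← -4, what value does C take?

-20

do(Y=-4) replaces the equation Y = A*D with the constant Y = -4.
C = Y*A  [with Y=-4, A=5]  = -20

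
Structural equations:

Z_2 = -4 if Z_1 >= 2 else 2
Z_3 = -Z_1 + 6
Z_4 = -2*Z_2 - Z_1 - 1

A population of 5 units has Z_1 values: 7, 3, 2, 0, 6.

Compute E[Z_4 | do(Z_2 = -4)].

3.4

The intervention sets Z_2=-4 in all 5 units regardless of Z_1. Recomputing Z_4 per unit gives 0, 4, 5, 7, 1; average 3.4.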